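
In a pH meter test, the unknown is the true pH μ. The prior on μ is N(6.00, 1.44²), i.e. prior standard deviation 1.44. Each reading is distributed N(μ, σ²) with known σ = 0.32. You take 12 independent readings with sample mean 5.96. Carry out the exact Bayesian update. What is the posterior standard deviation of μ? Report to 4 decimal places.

For Normal data with known variance σ², a Normal(μ₀, σ₀²) prior on μ is conjugate. Posterior precision = 1/σ₀² + n/σ²; posterior mean is the precision-weighted average of μ₀ and x̄.
σ₀² = 1.44² = 2.0736, σ² = 0.32² = 0.1024; σ² + n·σ₀² = 0.1024 + 12·2.0736 = 24.9856.
Posterior precision = 1/σ₀² + n/σ² = 1/2.0736 + 12/0.1024 = (σ² + n·σ₀²)/(σ₀²σ²) = 24.9856/(2.0736·0.1024); posterior variance σₙ² = σ₀²σ²/(σ² + n·σ₀²) = 2.0736·0.1024/24.9856 = 0.008498.
Posterior SD = √σₙ² = √(2.0736·0.1024/24.9856) = 0.0922.

0.0922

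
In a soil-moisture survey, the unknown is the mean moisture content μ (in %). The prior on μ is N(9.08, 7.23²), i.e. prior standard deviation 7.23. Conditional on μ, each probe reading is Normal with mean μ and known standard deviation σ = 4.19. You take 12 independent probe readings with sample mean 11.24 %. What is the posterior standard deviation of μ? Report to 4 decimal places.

1.1930

For Normal data with known variance σ², a Normal(μ₀, σ₀²) prior on μ is conjugate. Posterior precision = 1/σ₀² + n/σ²; posterior mean is the precision-weighted average of μ₀ and x̄.
σ₀² = 7.23² = 52.2729, σ² = 4.19² = 17.5561; σ² + n·σ₀² = 17.5561 + 12·52.2729 = 644.8309.
Posterior precision = 1/σ₀² + n/σ² = 1/52.2729 + 12/17.5561 = (σ² + n·σ₀²)/(σ₀²σ²) = 644.8309/(52.2729·17.5561); posterior variance σₙ² = σ₀²σ²/(σ² + n·σ₀²) = 52.2729·17.5561/644.8309 = 1.423177.
Posterior SD = √σₙ² = √(52.2729·17.5561/644.8309) = 1.1930.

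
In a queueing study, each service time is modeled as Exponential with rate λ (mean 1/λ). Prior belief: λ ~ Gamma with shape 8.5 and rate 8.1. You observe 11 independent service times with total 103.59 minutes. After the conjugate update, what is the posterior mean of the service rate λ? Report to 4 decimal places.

0.1746

With a Gamma(shape α, rate β) prior on the exponential rate λ, the posterior after n observations with total T = Σxᵢ is Gamma(α+n, β+T).
Posterior: Gamma(8.5+11, 8.1+103.59) = Gamma(19.5, 111.69).
Posterior mean of λ = α/β = 19.5/111.69 = 0.1746.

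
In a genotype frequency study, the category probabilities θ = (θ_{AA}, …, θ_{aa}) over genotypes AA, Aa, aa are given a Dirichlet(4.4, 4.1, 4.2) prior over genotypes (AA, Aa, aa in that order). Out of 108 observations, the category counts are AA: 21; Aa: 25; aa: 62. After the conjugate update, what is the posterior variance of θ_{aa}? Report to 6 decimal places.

The Dirichlet prior is conjugate to the Multinomial likelihood: each posterior αⱼ = prior αⱼ + observed count nⱼ.
Posterior concentration: (25.4, 29.1, 66.2), total = 120.7.
Var[θ_j] = α_j(Σα−α_j)/((Σα)²(Σα+1)) = 66.2·54.5/(120.7²·121.7) = 0.002035.

0.002035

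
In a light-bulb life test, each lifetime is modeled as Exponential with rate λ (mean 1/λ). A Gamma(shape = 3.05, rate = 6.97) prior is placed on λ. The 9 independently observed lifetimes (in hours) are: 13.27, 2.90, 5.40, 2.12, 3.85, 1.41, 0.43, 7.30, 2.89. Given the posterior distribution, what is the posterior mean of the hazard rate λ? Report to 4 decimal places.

0.2589

With a Gamma(shape α, rate β) prior on the exponential rate λ, the posterior after n observations with total T = Σxᵢ is Gamma(α+n, β+T).
Sum of observations T = 39.57 hours; n = 9.
Posterior: Gamma(3.05+9, 6.97+39.57) = Gamma(12.05, 46.54).
Posterior mean of λ = α/β = 12.05/46.54 = 0.2589.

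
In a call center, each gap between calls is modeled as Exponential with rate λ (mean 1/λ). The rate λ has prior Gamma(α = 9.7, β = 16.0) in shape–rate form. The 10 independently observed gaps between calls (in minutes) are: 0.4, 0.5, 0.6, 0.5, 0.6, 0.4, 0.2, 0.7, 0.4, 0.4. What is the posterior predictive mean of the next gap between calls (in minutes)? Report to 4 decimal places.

1.1070

With a Gamma(shape α, rate β) prior on the exponential rate λ, the posterior after n observations with total T = Σxᵢ is Gamma(α+n, β+T).
Sum of observations T = 4.7 minutes; n = 10.
Posterior: Gamma(9.7+10, 16.0+4.7) = Gamma(19.7, 20.7).
The predictive distribution for the next observation is Lomax; its mean is β/(α−1) = 20.7/18.7 = 1.1070.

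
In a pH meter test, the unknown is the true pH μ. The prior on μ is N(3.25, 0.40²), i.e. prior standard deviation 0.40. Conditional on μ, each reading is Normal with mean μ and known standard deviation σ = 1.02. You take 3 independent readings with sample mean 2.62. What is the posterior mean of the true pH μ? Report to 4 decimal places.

3.0511

For Normal data with known variance σ², a Normal(μ₀, σ₀²) prior on μ is conjugate. Posterior precision = 1/σ₀² + n/σ²; posterior mean is the precision-weighted average of μ₀ and x̄.
n·x̄ = 3·2.62 = 7.86.
σ₀² = 0.40² = 0.16, σ² = 1.02² = 1.0404; σ² + n·σ₀² = 1.0404 + 3·0.16 = 1.5204.
Posterior mean = (μ₀/σ₀² + n·x̄/σ²)/(1/σ₀² + n/σ²) = (σ²·μ₀ + σ₀²·n·x̄)/(σ² + n·σ₀²) = (1.0404·3.25 + 0.16·7.86)/1.5204 = 4.6389/1.5204 = 3.0511.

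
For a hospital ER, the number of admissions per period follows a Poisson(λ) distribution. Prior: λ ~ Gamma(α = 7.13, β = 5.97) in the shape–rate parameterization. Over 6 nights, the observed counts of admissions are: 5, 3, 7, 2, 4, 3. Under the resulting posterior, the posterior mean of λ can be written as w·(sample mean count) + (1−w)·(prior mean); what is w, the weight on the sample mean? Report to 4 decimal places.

With a Gamma(shape α, rate β) prior, the Poisson likelihood is conjugate: the posterior is Gamma(α + ΣXᵢ, β + n).
Posterior mean = (α₀+S)/(β₀+n) = [n/(β₀+n)]·(S/n) + [β₀/(β₀+n)]·(α₀/β₀), so only n and β₀ enter the weight.
Weight on data w = n/(β₀+n) = 6/(5.97+6) = 6/11.97 = 0.5013.

0.5013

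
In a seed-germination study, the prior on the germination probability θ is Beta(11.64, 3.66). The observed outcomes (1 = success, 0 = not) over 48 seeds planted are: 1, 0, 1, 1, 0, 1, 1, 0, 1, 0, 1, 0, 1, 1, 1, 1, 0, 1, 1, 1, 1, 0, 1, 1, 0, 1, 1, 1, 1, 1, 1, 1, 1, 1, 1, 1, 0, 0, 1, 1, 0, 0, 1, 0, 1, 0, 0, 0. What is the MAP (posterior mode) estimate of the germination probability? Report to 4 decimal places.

0.6956

The Beta prior is conjugate to a Binomial/Bernoulli likelihood; the update adds successes to α and failures to β.
Posterior: Beta(α+k, β+n−k) = Beta(11.64+32, 3.66+16) = Beta(43.64, 19.66).
Mode of Beta(a,b) for a,b>1 is (a−1)/(a+b−2) = 42.64/61.30 = 0.6956.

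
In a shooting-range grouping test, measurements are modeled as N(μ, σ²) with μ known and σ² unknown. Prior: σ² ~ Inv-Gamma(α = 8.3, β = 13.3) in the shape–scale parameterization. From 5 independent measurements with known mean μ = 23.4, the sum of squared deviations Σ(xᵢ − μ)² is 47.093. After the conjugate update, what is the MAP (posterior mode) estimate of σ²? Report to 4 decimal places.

3.1226

With known mean μ and an Inverse-Gamma(α, β) prior on σ², the Normal likelihood is conjugate: posterior is Inv-Gamma(α + n/2, β + Σ(xᵢ−μ)²/2).
Posterior: Inv-Gamma(8.3 + 5/2, 13.3 + 47.093/2) = Inv-Gamma(10.80, 36.8465).
Mode = β/(α+1) = 36.8465/11.80 = 3.1226.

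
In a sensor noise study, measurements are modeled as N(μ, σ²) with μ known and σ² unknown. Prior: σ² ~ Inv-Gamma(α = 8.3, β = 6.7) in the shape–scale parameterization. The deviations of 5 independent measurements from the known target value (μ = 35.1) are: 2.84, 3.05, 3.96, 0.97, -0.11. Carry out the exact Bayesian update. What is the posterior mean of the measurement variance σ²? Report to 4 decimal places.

2.4185

With known mean μ and an Inverse-Gamma(α, β) prior on σ², the Normal likelihood is conjugate: posterior is Inv-Gamma(α + n/2, β + Σ(xᵢ−μ)²/2).
Σ(xᵢ−μ)² = (2.84)² + (3.05)² + (3.96)² + (0.97)² + (-0.11)² = 34.0027.
Posterior: Inv-Gamma(8.3 + 5/2, 6.7 + 34.0027/2) = Inv-Gamma(10.80, 23.70135).
E[σ²|data] = β/(α−1) = 23.70135/9.80 = 2.4185.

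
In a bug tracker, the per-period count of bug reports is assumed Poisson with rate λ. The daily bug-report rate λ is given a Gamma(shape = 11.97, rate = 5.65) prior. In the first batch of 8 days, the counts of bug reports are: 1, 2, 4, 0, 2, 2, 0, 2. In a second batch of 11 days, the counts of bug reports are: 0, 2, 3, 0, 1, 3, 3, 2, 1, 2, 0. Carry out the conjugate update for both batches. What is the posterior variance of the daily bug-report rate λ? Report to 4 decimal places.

With a Gamma(shape α, rate β) prior, the Poisson likelihood is conjugate: the posterior is Gamma(α + ΣXᵢ, β + n).
Batch 1: sum of counts S = 13 over n = 8 days.
After batch 1: Gamma(α+S, β+n) = Gamma(11.97+13, 5.65+8) = Gamma(24.97, 13.65).
Batch 2: sum of counts S = 17 over n = 11 days.
After batch 2: Gamma(α+S, β+n) = Gamma(24.97+17, 13.65+11) = Gamma(41.97, 24.65).
Var = α/β² = 41.97/24.65² = 0.0691.

0.0691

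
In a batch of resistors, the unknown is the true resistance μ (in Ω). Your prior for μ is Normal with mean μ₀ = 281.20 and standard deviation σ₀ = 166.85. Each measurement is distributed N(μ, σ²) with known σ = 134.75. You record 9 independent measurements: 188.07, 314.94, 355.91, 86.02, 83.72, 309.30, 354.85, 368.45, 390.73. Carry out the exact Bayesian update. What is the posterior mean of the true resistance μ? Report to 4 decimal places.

273.0351

For Normal data with known variance σ², a Normal(μ₀, σ₀²) prior on μ is conjugate. Posterior precision = 1/σ₀² + n/σ²; posterior mean is the precision-weighted average of μ₀ and x̄.
Σxᵢ = 188.07 + 314.94 + 355.91 + 86.02 + 83.72 + 309.30 + 354.85 + 368.45 + 390.73 = 2451.99, so n·x̄ = 2451.99.
σ₀² = 166.85² = 27838.9225, σ² = 134.75² = 18157.5625; σ² + n·σ₀² = 18157.5625 + 9·27838.9225 = 268707.865.
Posterior mean = (μ₀/σ₀² + n·x̄/σ²)/(1/σ₀² + n/σ²) = (σ²·μ₀ + σ₀²·n·x̄)/(σ² + n·σ₀²) = (18157.5625·281.20 + 27838.9225·2451.99)/268707.865 = 73366666.155775/268707.865 = 273.0351.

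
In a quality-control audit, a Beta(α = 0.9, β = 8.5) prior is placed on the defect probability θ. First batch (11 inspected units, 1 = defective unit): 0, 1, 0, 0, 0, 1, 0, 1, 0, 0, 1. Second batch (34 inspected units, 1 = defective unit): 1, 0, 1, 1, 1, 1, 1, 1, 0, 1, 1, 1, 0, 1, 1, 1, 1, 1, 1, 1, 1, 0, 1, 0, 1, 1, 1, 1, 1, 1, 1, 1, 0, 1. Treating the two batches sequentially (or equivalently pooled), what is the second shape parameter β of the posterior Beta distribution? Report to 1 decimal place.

The Beta prior is conjugate to a Binomial/Bernoulli likelihood; the update adds successes to α and failures to β.
After batch 1: Beta(0.9+4, 8.5+7) = Beta(4.9, 15.5).
After batch 2: Beta(4.9+28, 15.5+6) = Beta(32.9, 21.5).
Posterior β = 21.5.

21.5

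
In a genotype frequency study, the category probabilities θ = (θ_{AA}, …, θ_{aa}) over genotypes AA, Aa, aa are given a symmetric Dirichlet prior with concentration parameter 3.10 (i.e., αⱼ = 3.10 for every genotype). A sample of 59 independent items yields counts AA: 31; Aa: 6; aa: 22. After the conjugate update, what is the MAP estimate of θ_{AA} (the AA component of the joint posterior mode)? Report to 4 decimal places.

The Dirichlet prior is conjugate to the Multinomial likelihood: each posterior αⱼ = prior αⱼ + observed count nⱼ.
Posterior concentration: (34.10, 9.10, 25.10), total = 68.30.
Joint mode component: (α_{AA}−1)/(Σα−K) = 33.10/65.30 = 0.5069.

0.5069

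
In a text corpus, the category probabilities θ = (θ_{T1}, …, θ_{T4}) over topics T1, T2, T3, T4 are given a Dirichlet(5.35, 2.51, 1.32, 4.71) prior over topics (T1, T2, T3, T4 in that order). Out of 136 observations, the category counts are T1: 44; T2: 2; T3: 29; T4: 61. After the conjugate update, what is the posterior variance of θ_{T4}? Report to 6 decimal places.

The Dirichlet prior is conjugate to the Multinomial likelihood: each posterior αⱼ = prior αⱼ + observed count nⱼ.
Posterior concentration: (49.35, 4.51, 30.32, 65.71), total = 149.89.
Var[θ_j] = α_j(Σα−α_j)/((Σα)²(Σα+1)) = 65.71·84.18/(149.89²·150.89) = 0.001632.

0.001632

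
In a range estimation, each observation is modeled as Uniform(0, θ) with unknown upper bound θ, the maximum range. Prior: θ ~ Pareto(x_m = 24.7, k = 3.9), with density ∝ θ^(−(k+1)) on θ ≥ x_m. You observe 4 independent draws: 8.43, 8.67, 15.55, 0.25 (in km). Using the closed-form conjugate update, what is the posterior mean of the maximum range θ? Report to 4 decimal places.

A Pareto(scale x_m, shape k) prior on the upper bound θ of Uniform(0, θ) is conjugate: posterior is Pareto(max(x_m, max xᵢ), k + n).
Sample maximum = 15.55; prior scale x_m = 24.7 → posterior scale = max = 24.70.
Posterior shape = 3.9 + 4 = 7.9.
E[θ|data] = k·x_m/(k−1) = 7.9·24.70/6.9 = 28.2797.

28.2797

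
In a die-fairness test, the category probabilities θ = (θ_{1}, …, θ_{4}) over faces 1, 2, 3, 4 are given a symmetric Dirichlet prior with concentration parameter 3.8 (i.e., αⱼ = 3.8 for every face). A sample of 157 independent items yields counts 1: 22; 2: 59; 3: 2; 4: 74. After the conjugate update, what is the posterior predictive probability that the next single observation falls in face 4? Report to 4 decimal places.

0.4518

The Dirichlet prior is conjugate to the Multinomial likelihood: each posterior αⱼ = prior αⱼ + observed count nⱼ.
Posterior concentration: (25.8, 62.8, 5.8, 77.8), total = 172.2.
P(next = 4 | data) = α_{4}/Σα = 0.4518.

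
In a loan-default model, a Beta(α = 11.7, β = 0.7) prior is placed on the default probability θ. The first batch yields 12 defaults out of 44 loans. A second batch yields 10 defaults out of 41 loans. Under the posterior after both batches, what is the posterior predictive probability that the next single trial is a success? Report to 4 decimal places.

The Beta prior is conjugate to a Binomial/Bernoulli likelihood; the update adds successes to α and failures to β.
After batch 1: Beta(11.7+12, 0.7+32) = Beta(23.7, 32.7).
After batch 2: Beta(23.7+10, 32.7+31) = Beta(33.7, 63.7).
For a single future Bernoulli trial, P(success | data) = α/(α+β) = 0.3460.

0.3460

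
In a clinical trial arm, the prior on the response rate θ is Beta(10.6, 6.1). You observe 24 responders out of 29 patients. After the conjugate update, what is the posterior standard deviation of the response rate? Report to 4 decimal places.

The Beta prior is conjugate to a Binomial/Bernoulli likelihood; the update adds successes to α and failures to β.
Posterior: Beta(α+k, β+n−k) = Beta(10.6+24, 6.1+5) = Beta(34.6, 11.1).
Var = αβ/((α+β)²(α+β+1)) = 34.6·11.1/(45.7²·46.7) = 0.00393777; SD = √0.00393777 = 0.0628.

0.0628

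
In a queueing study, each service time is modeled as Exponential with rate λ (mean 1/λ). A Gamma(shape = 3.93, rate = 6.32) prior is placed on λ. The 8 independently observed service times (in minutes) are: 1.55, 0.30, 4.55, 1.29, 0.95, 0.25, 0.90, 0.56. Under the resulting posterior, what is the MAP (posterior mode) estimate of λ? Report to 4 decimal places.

With a Gamma(shape α, rate β) prior on the exponential rate λ, the posterior after n observations with total T = Σxᵢ is Gamma(α+n, β+T).
Sum of observations T = 10.35 minutes; n = 8.
Posterior: Gamma(3.93+8, 6.32+10.35) = Gamma(11.93, 16.67).
Mode = (α−1)/β = 0.6557.

0.6557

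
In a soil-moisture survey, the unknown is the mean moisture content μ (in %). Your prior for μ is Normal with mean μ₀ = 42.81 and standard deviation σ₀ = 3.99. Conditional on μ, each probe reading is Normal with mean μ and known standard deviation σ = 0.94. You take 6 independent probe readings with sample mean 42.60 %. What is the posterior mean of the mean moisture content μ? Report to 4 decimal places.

42.6019

For Normal data with known variance σ², a Normal(μ₀, σ₀²) prior on μ is conjugate. Posterior precision = 1/σ₀² + n/σ²; posterior mean is the precision-weighted average of μ₀ and x̄.
n·x̄ = 6·42.60 = 255.6.
σ₀² = 3.99² = 15.9201, σ² = 0.94² = 0.8836; σ² + n·σ₀² = 0.8836 + 6·15.9201 = 96.4042.
Posterior mean = (μ₀/σ₀² + n·x̄/σ²)/(1/σ₀² + n/σ²) = (σ²·μ₀ + σ₀²·n·x̄)/(σ² + n·σ₀²) = (0.8836·42.81 + 15.9201·255.6)/96.4042 = 4107.004476/96.4042 = 42.6019.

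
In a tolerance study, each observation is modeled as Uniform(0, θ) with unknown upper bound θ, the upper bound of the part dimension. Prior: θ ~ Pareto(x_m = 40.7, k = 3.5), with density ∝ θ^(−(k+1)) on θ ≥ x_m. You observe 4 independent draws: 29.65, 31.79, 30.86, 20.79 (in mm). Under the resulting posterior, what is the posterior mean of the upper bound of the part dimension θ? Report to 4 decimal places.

A Pareto(scale x_m, shape k) prior on the upper bound θ of Uniform(0, θ) is conjugate: posterior is Pareto(max(x_m, max xᵢ), k + n).
Sample maximum = 31.79; prior scale x_m = 40.7 → posterior scale = max = 40.70.
Posterior shape = 3.5 + 4 = 7.5.
E[θ|data] = k·x_m/(k−1) = 7.5·40.70/6.5 = 46.9615.

46.9615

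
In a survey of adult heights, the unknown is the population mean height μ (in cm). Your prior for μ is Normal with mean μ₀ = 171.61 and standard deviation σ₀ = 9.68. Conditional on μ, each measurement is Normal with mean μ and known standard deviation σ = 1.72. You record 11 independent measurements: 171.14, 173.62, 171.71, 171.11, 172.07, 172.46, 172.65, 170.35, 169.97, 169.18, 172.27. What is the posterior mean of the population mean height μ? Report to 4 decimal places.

171.5030

For Normal data with known variance σ², a Normal(μ₀, σ₀²) prior on μ is conjugate. Posterior precision = 1/σ₀² + n/σ²; posterior mean is the precision-weighted average of μ₀ and x̄.
Σxᵢ = 171.14 + 173.62 + 171.71 + 171.11 + 172.07 + 172.46 + 172.65 + 170.35 + 169.97 + 169.18 + 172.27 = 1886.53, so n·x̄ = 1886.53.
σ₀² = 9.68² = 93.7024, σ² = 1.72² = 2.9584; σ² + n·σ₀² = 2.9584 + 11·93.7024 = 1033.6848.
Posterior mean = (μ₀/σ₀² + n·x̄/σ²)/(1/σ₀² + n/σ²) = (σ²·μ₀ + σ₀²·n·x̄)/(σ² + n·σ₀²) = (2.9584·171.61 + 93.7024·1886.53)/1033.6848 = 177280.079696/1033.6848 = 171.5030.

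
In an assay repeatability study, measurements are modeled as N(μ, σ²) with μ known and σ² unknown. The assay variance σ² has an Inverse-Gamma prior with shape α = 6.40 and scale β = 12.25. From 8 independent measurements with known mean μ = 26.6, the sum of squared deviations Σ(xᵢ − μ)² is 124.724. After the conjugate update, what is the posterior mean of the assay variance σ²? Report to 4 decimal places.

7.9374

With known mean μ and an Inverse-Gamma(α, β) prior on σ², the Normal likelihood is conjugate: posterior is Inv-Gamma(α + n/2, β + Σ(xᵢ−μ)²/2).
Posterior: Inv-Gamma(6.40 + 8/2, 12.25 + 124.724/2) = Inv-Gamma(10.40, 74.6120).
E[σ²|data] = β/(α−1) = 74.6120/9.40 = 7.9374.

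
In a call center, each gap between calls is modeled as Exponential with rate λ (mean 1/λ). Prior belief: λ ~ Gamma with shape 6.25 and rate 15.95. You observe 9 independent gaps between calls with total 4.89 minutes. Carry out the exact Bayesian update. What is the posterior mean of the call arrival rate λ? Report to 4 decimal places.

With a Gamma(shape α, rate β) prior on the exponential rate λ, the posterior after n observations with total T = Σxᵢ is Gamma(α+n, β+T).
Posterior: Gamma(6.25+9, 15.95+4.89) = Gamma(15.25, 20.84).
Posterior mean of λ = α/β = 15.25/20.84 = 0.7318.

0.7318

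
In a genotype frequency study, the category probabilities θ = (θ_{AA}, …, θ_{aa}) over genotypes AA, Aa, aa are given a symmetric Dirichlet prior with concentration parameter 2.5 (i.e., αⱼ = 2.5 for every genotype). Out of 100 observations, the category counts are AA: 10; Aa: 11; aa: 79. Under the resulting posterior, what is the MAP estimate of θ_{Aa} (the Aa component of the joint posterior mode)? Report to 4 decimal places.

0.1196

The Dirichlet prior is conjugate to the Multinomial likelihood: each posterior αⱼ = prior αⱼ + observed count nⱼ.
Posterior concentration: (12.5, 13.5, 81.5), total = 107.5.
Joint mode component: (α_{Aa}−1)/(Σα−K) = 12.5/104.5 = 0.1196.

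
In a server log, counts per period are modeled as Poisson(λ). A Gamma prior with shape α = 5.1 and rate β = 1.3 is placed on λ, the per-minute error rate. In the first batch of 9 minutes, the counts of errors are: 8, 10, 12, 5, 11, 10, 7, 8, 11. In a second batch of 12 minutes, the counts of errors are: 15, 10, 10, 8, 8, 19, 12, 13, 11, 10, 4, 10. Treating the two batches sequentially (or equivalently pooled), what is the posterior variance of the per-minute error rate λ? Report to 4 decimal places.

With a Gamma(shape α, rate β) prior, the Poisson likelihood is conjugate: the posterior is Gamma(α + ΣXᵢ, β + n).
Batch 1: sum of counts S = 82 over n = 9 minutes.
After batch 1: Gamma(α+S, β+n) = Gamma(5.1+82, 1.3+9) = Gamma(87.1, 10.3).
Batch 2: sum of counts S = 130 over n = 12 minutes.
After batch 2: Gamma(α+S, β+n) = Gamma(87.1+130, 10.3+12) = Gamma(217.1, 22.3).
Var = α/β² = 217.1/22.3² = 0.4366.

0.4366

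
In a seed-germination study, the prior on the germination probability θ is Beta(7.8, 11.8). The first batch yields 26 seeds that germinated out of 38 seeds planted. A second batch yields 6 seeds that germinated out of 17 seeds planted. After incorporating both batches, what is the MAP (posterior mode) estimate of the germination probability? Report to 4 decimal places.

The Beta prior is conjugate to a Binomial/Bernoulli likelihood; the update adds successes to α and failures to β.
After batch 1: Beta(7.8+26, 11.8+12) = Beta(33.8, 23.8).
After batch 2: Beta(33.8+6, 23.8+11) = Beta(39.8, 34.8).
Mode of Beta(a,b) for a,b>1 is (a−1)/(a+b−2) = 38.8/72.6 = 0.5344.

0.5344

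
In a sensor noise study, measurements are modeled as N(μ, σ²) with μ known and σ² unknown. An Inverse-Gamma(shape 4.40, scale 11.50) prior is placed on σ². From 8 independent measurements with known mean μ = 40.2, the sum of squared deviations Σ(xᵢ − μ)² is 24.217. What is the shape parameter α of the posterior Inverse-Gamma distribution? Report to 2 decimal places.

With known mean μ and an Inverse-Gamma(α, β) prior on σ², the Normal likelihood is conjugate: posterior is Inv-Gamma(α + n/2, β + Σ(xᵢ−μ)²/2).
Posterior: Inv-Gamma(4.40 + 8/2, 11.50 + 24.217/2) = Inv-Gamma(8.40, 23.6085).
Posterior α = 8.40.

8.40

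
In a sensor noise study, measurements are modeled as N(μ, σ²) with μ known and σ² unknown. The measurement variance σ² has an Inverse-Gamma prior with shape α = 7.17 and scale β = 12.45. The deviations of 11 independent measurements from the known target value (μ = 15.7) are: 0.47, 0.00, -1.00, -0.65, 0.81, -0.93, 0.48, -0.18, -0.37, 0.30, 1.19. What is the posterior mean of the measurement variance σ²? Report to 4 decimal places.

1.2841

With known mean μ and an Inverse-Gamma(α, β) prior on σ², the Normal likelihood is conjugate: posterior is Inv-Gamma(α + n/2, β + Σ(xᵢ−μ)²/2).
Σ(xᵢ−μ)² = (0.47)² + (0.00)² + (-1.00)² + (-0.65)² + (0.81)² + (-0.93)² + (0.48)² + (-0.18)² + (-0.37)² + (0.30)² + (1.19)² = 5.0702.
Posterior: Inv-Gamma(7.17 + 11/2, 12.45 + 5.0702/2) = Inv-Gamma(12.67, 14.98510).
E[σ²|data] = β/(α−1) = 14.98510/11.67 = 1.2841.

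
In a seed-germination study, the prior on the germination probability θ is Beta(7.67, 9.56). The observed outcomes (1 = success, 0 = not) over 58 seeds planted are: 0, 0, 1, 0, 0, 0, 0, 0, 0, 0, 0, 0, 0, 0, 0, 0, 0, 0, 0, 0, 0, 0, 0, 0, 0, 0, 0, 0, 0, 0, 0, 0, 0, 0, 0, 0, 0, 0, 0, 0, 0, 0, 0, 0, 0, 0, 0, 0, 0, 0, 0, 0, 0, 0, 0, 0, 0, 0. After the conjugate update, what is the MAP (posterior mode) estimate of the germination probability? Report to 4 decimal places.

The Beta prior is conjugate to a Binomial/Bernoulli likelihood; the update adds successes to α and failures to β.
Posterior: Beta(α+k, β+n−k) = Beta(7.67+1, 9.56+57) = Beta(8.67, 66.56).
Mode of Beta(a,b) for a,b>1 is (a−1)/(a+b−2) = 7.67/73.23 = 0.1047.

0.1047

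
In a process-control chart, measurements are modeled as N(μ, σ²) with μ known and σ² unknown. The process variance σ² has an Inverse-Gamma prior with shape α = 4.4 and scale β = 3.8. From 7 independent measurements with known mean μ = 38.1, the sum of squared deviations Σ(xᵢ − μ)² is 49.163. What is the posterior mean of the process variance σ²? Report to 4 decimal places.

With known mean μ and an Inverse-Gamma(α, β) prior on σ², the Normal likelihood is conjugate: posterior is Inv-Gamma(α + n/2, β + Σ(xᵢ−μ)²/2).
Posterior: Inv-Gamma(4.4 + 7/2, 3.8 + 49.163/2) = Inv-Gamma(7.90, 28.3815).
E[σ²|data] = β/(α−1) = 28.3815/6.90 = 4.1133.

4.1133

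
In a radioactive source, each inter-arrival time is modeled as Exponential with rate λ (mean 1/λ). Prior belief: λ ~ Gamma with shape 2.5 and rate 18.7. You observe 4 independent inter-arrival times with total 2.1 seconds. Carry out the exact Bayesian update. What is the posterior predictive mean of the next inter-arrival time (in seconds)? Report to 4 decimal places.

3.7818

With a Gamma(shape α, rate β) prior on the exponential rate λ, the posterior after n observations with total T = Σxᵢ is Gamma(α+n, β+T).
Posterior: Gamma(2.5+4, 18.7+2.1) = Gamma(6.5, 20.8).
The predictive distribution for the next observation is Lomax; its mean is β/(α−1) = 20.8/5.5 = 3.7818.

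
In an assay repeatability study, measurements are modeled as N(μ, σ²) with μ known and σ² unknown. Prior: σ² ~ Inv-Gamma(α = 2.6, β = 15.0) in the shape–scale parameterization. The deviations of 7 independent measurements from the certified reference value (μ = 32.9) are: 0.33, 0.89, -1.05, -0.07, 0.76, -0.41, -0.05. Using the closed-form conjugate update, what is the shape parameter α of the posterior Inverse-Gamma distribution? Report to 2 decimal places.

6.10

With known mean μ and an Inverse-Gamma(α, β) prior on σ², the Normal likelihood is conjugate: posterior is Inv-Gamma(α + n/2, β + Σ(xᵢ−μ)²/2).
Σ(xᵢ−μ)² = (0.33)² + (0.89)² + (-1.05)² + (-0.07)² + (0.76)² + (-0.41)² + (-0.05)² = 2.7566.
Posterior: Inv-Gamma(2.6 + 7/2, 15.0 + 2.7566/2) = Inv-Gamma(6.10, 16.37830).
Posterior α = 6.10.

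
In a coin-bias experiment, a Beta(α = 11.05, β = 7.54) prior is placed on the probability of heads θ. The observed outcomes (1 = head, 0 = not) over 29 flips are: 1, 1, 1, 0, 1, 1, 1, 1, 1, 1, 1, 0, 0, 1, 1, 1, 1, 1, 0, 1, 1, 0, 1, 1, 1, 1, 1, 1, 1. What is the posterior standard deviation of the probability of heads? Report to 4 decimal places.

0.0632

The Beta prior is conjugate to a Binomial/Bernoulli likelihood; the update adds successes to α and failures to β.
Posterior: Beta(α+k, β+n−k) = Beta(11.05+24, 7.54+5) = Beta(35.05, 12.54).
Var = αβ/((α+β)²(α+β+1)) = 35.05·12.54/(47.59²·48.59) = 0.00399399; SD = √0.00399399 = 0.0632.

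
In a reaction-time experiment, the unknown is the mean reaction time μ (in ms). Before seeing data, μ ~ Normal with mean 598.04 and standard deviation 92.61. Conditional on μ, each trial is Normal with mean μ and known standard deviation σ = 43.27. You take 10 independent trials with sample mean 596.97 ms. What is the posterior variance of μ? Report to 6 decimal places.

For Normal data with known variance σ², a Normal(μ₀, σ₀²) prior on μ is conjugate. Posterior precision = 1/σ₀² + n/σ²; posterior mean is the precision-weighted average of μ₀ and x̄.
σ₀² = 92.61² = 8576.6121, σ² = 43.27² = 1872.2929; σ² + n·σ₀² = 1872.2929 + 10·8576.6121 = 87638.4139.
Posterior precision = 1/σ₀² + n/σ² = 1/8576.6121 + 10/1872.2929 = (σ² + n·σ₀²)/(σ₀²σ²) = 87638.4139/(8576.6121·1872.2929); posterior variance σₙ² = σ₀²σ²/(σ² + n·σ₀²) = 8576.6121·1872.2929/87638.4139 = 183.229354.

183.229354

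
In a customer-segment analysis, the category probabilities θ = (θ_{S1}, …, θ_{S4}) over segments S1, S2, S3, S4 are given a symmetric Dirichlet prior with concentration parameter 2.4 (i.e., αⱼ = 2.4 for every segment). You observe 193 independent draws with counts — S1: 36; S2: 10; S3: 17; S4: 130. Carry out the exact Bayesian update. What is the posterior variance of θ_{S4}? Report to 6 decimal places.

0.001112

The Dirichlet prior is conjugate to the Multinomial likelihood: each posterior αⱼ = prior αⱼ + observed count nⱼ.
Posterior concentration: (38.4, 12.4, 19.4, 132.4), total = 202.6.
Var[θ_j] = α_j(Σα−α_j)/((Σα)²(Σα+1)) = 132.4·70.2/(202.6²·203.6) = 0.001112.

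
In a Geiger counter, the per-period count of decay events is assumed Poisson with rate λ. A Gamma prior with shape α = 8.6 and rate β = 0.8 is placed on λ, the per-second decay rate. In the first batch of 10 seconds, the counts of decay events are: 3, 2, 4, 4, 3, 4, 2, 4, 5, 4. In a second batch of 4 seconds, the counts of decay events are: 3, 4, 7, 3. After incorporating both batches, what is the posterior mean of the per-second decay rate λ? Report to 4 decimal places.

With a Gamma(shape α, rate β) prior, the Poisson likelihood is conjugate: the posterior is Gamma(α + ΣXᵢ, β + n).
Batch 1: sum of counts S = 35 over n = 10 seconds.
After batch 1: Gamma(α+S, β+n) = Gamma(8.6+35, 0.8+10) = Gamma(43.6, 10.8).
Batch 2: sum of counts S = 17 over n = 4 seconds.
After batch 2: Gamma(α+S, β+n) = Gamma(43.6+17, 10.8+4) = Gamma(60.6, 14.8).
Posterior mean = α/β = 60.6/14.8 = 4.0946.

4.0946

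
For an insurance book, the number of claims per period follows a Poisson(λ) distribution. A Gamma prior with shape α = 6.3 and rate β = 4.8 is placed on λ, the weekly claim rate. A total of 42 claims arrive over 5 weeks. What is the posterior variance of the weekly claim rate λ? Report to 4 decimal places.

With a Gamma(shape α, rate β) prior, the Poisson likelihood is conjugate: the posterior is Gamma(α + ΣXᵢ, β + n).
Posterior: Gamma(α+S, β+n) = Gamma(6.3+42, 4.8+5) = Gamma(48.3, 9.8).
Var = α/β² = 48.3/9.8² = 0.5029.

0.5029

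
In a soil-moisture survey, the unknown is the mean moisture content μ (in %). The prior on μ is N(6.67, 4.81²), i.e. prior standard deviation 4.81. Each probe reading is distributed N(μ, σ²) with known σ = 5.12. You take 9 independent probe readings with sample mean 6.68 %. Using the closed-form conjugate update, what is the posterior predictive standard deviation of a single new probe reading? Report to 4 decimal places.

5.3667

For Normal data with known variance σ², a Normal(μ₀, σ₀²) prior on μ is conjugate. Posterior precision = 1/σ₀² + n/σ²; posterior mean is the precision-weighted average of μ₀ and x̄.
σ₀² = 4.81² = 23.1361, σ² = 5.12² = 26.2144; σ² + n·σ₀² = 26.2144 + 9·23.1361 = 234.4393.
Posterior precision = 1/σ₀² + n/σ² = 1/23.1361 + 9/26.2144 = (σ² + n·σ₀²)/(σ₀²σ²) = 234.4393/(23.1361·26.2144); posterior variance σₙ² = σ₀²σ²/(σ² + n·σ₀²) = 23.1361·26.2144/234.4393 = 2.587019.
Predictive variance for one new observation = σₙ² + σ² = 23.1361·26.2144/234.4393 + 26.2144 = σ²·(σ₀² + 234.4393)/234.4393 = 26.2144·257.5754/234.4393 = 28.801419; SD = √(26.2144·257.5754/234.4393) = 5.3667.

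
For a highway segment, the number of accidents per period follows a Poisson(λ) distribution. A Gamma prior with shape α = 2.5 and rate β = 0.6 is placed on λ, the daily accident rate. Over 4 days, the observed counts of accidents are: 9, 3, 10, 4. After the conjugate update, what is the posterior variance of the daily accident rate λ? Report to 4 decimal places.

1.3469

With a Gamma(shape α, rate β) prior, the Poisson likelihood is conjugate: the posterior is Gamma(α + ΣXᵢ, β + n).
Sum of counts S = 26 over n = 4 days.
Posterior: Gamma(α+S, β+n) = Gamma(2.5+26, 0.6+4) = Gamma(28.5, 4.6).
Var = α/β² = 28.5/4.6² = 1.3469.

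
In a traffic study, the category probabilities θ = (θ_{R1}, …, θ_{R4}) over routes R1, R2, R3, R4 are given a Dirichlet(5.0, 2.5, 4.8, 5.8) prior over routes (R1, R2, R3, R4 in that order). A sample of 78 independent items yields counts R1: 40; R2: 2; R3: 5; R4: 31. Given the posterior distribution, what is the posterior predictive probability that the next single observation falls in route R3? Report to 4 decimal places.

The Dirichlet prior is conjugate to the Multinomial likelihood: each posterior αⱼ = prior αⱼ + observed count nⱼ.
Posterior concentration: (45.0, 4.5, 9.8, 36.8), total = 96.1.
P(next = R3 | data) = α_{R3}/Σα = 0.1020.

0.1020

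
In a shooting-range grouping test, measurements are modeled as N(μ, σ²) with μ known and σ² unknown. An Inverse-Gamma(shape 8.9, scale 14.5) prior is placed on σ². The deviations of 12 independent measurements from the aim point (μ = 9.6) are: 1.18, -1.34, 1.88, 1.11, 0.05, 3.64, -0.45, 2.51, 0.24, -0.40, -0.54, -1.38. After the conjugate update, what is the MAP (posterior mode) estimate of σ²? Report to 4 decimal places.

With known mean μ and an Inverse-Gamma(α, β) prior on σ², the Normal likelihood is conjugate: posterior is Inv-Gamma(α + n/2, β + Σ(xᵢ−μ)²/2).
Σ(xᵢ−μ)² = (1.18)² + (-1.34)² + (1.88)² + (1.11)² + (0.05)² + (3.64)² + (-0.45)² + (2.51)² + (0.24)² + (-0.40)² + (-0.54)² + (-1.38)² = 30.1228.
Posterior: Inv-Gamma(8.9 + 12/2, 14.5 + 30.1228/2) = Inv-Gamma(14.90, 29.56140).
Mode = β/(α+1) = 29.56140/15.90 = 1.8592.

1.8592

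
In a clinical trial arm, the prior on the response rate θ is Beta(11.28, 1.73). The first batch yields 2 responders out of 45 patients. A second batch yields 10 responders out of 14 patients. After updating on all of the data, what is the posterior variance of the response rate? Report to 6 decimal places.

0.002996

The Beta prior is conjugate to a Binomial/Bernoulli likelihood; the update adds successes to α and failures to β.
After batch 1: Beta(11.28+2, 1.73+43) = Beta(13.28, 44.73).
After batch 2: Beta(13.28+10, 44.73+4) = Beta(23.28, 48.73).
Var = αβ/((α+β)²(α+β+1)) = 23.28·48.73/(72.01²·73.01) = 0.002996.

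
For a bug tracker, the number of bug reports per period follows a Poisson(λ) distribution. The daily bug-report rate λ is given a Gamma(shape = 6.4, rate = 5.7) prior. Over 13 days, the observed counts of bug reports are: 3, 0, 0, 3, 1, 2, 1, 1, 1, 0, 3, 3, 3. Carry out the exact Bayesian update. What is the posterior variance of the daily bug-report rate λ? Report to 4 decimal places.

0.0784

With a Gamma(shape α, rate β) prior, the Poisson likelihood is conjugate: the posterior is Gamma(α + ΣXᵢ, β + n).
Sum of counts S = 21 over n = 13 days.
Posterior: Gamma(α+S, β+n) = Gamma(6.4+21, 5.7+13) = Gamma(27.4, 18.7).
Var = α/β² = 27.4/18.7² = 0.0784.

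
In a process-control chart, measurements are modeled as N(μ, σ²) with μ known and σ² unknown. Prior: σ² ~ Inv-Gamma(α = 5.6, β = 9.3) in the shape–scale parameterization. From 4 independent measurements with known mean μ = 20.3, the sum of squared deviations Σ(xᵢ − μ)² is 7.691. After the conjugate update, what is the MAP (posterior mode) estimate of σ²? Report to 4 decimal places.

With known mean μ and an Inverse-Gamma(α, β) prior on σ², the Normal likelihood is conjugate: posterior is Inv-Gamma(α + n/2, β + Σ(xᵢ−μ)²/2).
Posterior: Inv-Gamma(5.6 + 4/2, 9.3 + 7.691/2) = Inv-Gamma(7.60, 13.1455).
Mode = β/(α+1) = 13.1455/8.60 = 1.5285.

1.5285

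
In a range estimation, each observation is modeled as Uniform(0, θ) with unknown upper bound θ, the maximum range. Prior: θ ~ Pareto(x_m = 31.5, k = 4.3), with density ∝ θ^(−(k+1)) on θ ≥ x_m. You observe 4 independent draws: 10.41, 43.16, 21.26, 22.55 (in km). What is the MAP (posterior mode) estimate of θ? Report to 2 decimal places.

A Pareto(scale x_m, shape k) prior on the upper bound θ of Uniform(0, θ) is conjugate: posterior is Pareto(max(x_m, max xᵢ), k + n).
Sample maximum = 43.16; prior scale x_m = 31.5 → posterior scale = max = 43.16.
Posterior shape = 4.3 + 4 = 8.3.
The Pareto density is decreasing on [x_m, ∞), so the mode is x_m = 43.16.

43.16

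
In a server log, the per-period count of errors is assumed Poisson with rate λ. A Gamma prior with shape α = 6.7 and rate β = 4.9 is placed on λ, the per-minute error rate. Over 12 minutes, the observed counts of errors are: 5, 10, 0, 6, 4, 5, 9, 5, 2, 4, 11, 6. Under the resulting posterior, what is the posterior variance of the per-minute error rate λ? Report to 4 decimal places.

With a Gamma(shape α, rate β) prior, the Poisson likelihood is conjugate: the posterior is Gamma(α + ΣXᵢ, β + n).
Sum of counts S = 67 over n = 12 minutes.
Posterior: Gamma(α+S, β+n) = Gamma(6.7+67, 4.9+12) = Gamma(73.7, 16.9).
Var = α/β² = 73.7/16.9² = 0.2580.

0.2580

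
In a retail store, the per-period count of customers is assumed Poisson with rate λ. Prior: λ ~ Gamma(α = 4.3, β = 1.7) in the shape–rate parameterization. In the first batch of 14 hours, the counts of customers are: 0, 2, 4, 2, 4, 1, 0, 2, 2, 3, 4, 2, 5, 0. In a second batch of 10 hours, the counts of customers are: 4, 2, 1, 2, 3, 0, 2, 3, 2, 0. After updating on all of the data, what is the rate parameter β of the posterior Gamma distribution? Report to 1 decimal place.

With a Gamma(shape α, rate β) prior, the Poisson likelihood is conjugate: the posterior is Gamma(α + ΣXᵢ, β + n).
Batch 1: sum of counts S = 31 over n = 14 hours.
After batch 1: Gamma(α+S, β+n) = Gamma(4.3+31, 1.7+14) = Gamma(35.3, 15.7).
Batch 2: sum of counts S = 19 over n = 10 hours.
After batch 2: Gamma(α+S, β+n) = Gamma(35.3+19, 15.7+10) = Gamma(54.3, 25.7).
Posterior β = 25.7.

25.7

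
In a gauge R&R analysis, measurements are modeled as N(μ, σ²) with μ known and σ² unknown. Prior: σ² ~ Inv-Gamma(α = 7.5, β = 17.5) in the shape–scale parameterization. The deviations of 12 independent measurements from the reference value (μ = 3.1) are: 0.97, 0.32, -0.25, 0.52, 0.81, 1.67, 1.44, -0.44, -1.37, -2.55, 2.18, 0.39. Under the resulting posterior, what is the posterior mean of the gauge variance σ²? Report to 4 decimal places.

With known mean μ and an Inverse-Gamma(α, β) prior on σ², the Normal likelihood is conjugate: posterior is Inv-Gamma(α + n/2, β + Σ(xᵢ−μ)²/2).
Σ(xᵢ−μ)² = (0.97)² + (0.32)² + (-0.25)² + (0.52)² + (0.81)² + (1.67)² + (1.44)² + (-0.44)² + (-1.37)² + (-2.55)² + (2.18)² + (0.39)² = 20.3723.
Posterior: Inv-Gamma(7.5 + 12/2, 17.5 + 20.3723/2) = Inv-Gamma(13.50, 27.68615).
E[σ²|data] = β/(α−1) = 27.68615/12.50 = 2.2149.

2.2149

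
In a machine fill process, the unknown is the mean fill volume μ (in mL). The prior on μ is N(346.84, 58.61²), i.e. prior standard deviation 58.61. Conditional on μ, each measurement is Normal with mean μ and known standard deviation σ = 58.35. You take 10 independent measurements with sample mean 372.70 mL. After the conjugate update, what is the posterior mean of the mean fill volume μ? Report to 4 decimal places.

For Normal data with known variance σ², a Normal(μ₀, σ₀²) prior on μ is conjugate. Posterior precision = 1/σ₀² + n/σ²; posterior mean is the precision-weighted average of μ₀ and x̄.
n·x̄ = 10·372.70 = 3727.
σ₀² = 58.61² = 3435.1321, σ² = 58.35² = 3404.7225; σ² + n·σ₀² = 3404.7225 + 10·3435.1321 = 37756.0435.
Posterior mean = (μ₀/σ₀² + n·x̄/σ²)/(1/σ₀² + n/σ²) = (σ²·μ₀ + σ₀²·n·x̄)/(σ² + n·σ₀²) = (3404.7225·346.84 + 3435.1321·3727)/37756.0435 = 13983631.2886/37756.0435 = 370.3680.

370.3680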